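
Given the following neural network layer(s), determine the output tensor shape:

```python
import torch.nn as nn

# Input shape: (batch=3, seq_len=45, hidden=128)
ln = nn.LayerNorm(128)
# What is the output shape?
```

Input: (3, 45, 128) -> Output: (3, 45, 128)

Answer: (3, 45, 128)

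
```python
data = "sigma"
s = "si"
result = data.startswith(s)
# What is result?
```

Trace:
`data = "sigma"` → data = 'sigma'
`s = "si"` → s = 'si'
`result = data.startswith(s)` → result = True
So result = True

Answer: True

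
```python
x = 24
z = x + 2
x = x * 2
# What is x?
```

Trace:
`x = 24` → x = 24
`z = x + 2` → z = 26
`x = x * 2` → x = 48
So x = 48

Answer: 48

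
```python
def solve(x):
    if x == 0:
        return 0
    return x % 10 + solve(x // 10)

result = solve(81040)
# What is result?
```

Sum of digits of 81040: 0 + 4 + 0 + 1 + 8 = 13

Answer: 13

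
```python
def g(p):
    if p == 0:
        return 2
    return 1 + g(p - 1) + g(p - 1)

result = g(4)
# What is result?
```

g(p) = 1 + 2·g(p-1), g(0)=2. Closed form: (2+1)·2^4 - 1 = 47.

Answer: 47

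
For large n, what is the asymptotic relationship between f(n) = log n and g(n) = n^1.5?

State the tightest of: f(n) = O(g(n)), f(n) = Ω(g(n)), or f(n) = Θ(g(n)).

log n vs n^1.5: f(n) = O(g(n)) but not Ω(g(n)) — n^1.5 grows strictly faster than log n.

Answer: f(n) = O(g(n)) but not Ω(g(n)) — n^1.5 grows strictly faster than log n.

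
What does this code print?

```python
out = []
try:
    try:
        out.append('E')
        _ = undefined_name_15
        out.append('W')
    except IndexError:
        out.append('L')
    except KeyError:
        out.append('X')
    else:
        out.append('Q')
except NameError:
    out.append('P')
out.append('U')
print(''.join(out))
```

Execution trace: 'E' (inner try body) → 'P' (outer except NameError) → 'U' (after the try/except). Output: EPU

Answer: EPU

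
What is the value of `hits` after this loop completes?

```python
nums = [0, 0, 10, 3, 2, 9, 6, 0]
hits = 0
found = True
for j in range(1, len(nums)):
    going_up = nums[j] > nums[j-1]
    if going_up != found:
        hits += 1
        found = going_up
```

Count direction changes in [0, 0, 10, 3, 2, 9, 6, 0]
`hits` takes the values: 0 → 1 → 2 → 3 → 4 → 5

Answer: 5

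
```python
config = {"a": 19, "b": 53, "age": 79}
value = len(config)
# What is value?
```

Trace:
`config = {"a": 19, "b": 53, "age": 79}` → config = {'a': 19, 'b': 53, 'age': 79}
`value = len(config)` → value = 3
So value = 3

Answer: 3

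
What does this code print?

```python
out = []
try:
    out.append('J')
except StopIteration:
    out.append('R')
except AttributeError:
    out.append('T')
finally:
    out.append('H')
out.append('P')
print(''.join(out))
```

Execution trace: 'J' (try body, no exception) → 'H' (finally) → 'P' (after the try/except). Output: JHP

Answer: JHP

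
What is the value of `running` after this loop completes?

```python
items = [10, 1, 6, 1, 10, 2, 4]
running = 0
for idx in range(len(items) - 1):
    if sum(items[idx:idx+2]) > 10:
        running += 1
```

Count windows with sum > 10
`running` takes the values: 0 → 1 → 2 → 3

Answer: 3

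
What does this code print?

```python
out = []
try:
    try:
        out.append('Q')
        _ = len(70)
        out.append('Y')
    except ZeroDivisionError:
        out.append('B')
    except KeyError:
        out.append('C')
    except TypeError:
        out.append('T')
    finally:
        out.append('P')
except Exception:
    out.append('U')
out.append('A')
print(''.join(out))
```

Execution trace: 'Q' (inner try body) → 'T' (inner except TypeError) → 'P' (inner finally) → 'A' (after the try/except). Output: QTPA

Answer: QTPA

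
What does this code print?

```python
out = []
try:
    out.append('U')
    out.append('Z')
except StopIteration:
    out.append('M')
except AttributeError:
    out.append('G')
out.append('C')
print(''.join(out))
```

Execution trace: 'U' (try body) → 'Z' (try body, no exception) → 'C' (after the try/except). Output: UZC

Answer: UZC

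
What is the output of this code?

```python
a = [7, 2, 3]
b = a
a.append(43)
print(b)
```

Key concept: basic list aliasing.
Step by step:
`a = [7, 2, 3]` → a = [7, 2, 3]
`b = a` → b = [7, 2, 3] (same object as a)
`a.append(43)` → a = [7, 2, 3, 43] (same object as b); b = [7, 2, 3, 43] (same object as a)
`print(b)` → prints [7, 2, 3, 43]

Answer: [7, 2, 3, 43]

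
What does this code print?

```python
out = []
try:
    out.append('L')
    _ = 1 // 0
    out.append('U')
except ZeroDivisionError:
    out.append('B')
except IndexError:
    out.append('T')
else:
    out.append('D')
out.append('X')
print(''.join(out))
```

Execution trace: 'L' (try body) → 'B' (except ZeroDivisionError) → 'X' (after the try/except). Output: LBX

Answer: LBX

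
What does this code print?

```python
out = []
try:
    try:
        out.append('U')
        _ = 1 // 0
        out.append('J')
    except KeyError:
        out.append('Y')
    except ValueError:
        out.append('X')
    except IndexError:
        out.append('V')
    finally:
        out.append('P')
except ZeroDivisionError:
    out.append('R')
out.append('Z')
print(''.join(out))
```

Execution trace: 'U' (try body) → 'P' (finally) → 'R' (outer except ZeroDivisionError) → 'Z' (after the try/except). Output: UPRZ

Answer: UPRZ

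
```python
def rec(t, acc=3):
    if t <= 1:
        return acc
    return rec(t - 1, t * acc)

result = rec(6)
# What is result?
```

Accumulator trace (n, acc): (6, 3) -> (5, 18) -> (4, 90) -> (3, 360) -> (2, 1080) -> (1, 2160) -> return 2160

Answer: 2160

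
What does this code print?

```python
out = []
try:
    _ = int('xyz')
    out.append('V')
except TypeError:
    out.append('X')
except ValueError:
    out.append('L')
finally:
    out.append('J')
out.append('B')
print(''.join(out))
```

Execution trace: 'L' (except ValueError) → 'J' (finally) → 'B' (after the try/except). Output: LJB

Answer: LJB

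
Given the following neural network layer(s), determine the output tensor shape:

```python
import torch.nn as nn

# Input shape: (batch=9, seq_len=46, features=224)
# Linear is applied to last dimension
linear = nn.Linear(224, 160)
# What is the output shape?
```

Input: (9, 46, 224) -> Output: (9, 46, 160)

Answer: (9, 46, 160)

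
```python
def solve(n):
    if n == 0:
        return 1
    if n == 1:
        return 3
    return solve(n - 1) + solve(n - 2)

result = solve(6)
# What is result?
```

Build up from base cases: solve(0)=1, solve(1)=3, solve(2)=4, solve(3)=7, solve(4)=11, solve(5)=18, solve(6)=29

Answer: 29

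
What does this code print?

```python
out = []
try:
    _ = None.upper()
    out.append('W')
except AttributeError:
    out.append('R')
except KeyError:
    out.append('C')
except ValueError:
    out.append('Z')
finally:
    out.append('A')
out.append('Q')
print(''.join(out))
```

Execution trace: 'R' (except AttributeError) → 'A' (finally) → 'Q' (after the try/except). Output: RAQ

Answer: RAQ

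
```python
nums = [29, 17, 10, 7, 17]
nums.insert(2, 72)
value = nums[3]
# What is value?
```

Trace:
`nums = [29, 17, 10, 7, 17]` → nums = [29, 17, 10, 7, 17]
`nums.insert(2, 72)` → nums = [29, 17, 72, 10, 7, 17]
`value = nums[3]` → value = 10
So value = 10

Answer: 10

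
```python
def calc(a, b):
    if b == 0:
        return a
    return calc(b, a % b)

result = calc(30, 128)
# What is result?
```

calc(30, 128) -> calc(128, 30) -> calc(30, 8) -> calc(8, 6) -> calc(6, 2) -> calc(2, 0) -> 2

Answer: 2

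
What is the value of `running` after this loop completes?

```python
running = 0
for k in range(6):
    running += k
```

Sum of 0 to 5 = 15
`running` takes the values: 0 → 1 → 3 → 6 → 10 → 15

Answer: 15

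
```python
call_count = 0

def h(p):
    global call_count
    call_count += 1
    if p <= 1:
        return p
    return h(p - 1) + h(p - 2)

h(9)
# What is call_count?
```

Calls(p) = 1 + Calls(p-1) + Calls(p-2); Calls(0)=Calls(1)=1. For p=9 this gives 109.

Answer: 109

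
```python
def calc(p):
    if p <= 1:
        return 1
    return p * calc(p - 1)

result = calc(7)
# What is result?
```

calc(7) = 7 * 6 * 5 * 4 * 3 * 2 * 1 = 5040

Answer: 5040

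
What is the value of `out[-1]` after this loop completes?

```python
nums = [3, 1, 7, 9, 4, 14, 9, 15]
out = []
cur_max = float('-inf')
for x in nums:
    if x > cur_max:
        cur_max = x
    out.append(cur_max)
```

Running max ends at 15
`out` takes the values: [] → [3] → [3, 3] → [3, 3, 7] → [3, 3, 7, 9] → [3, 3, 7, 9, 9] → [3, 3, 7, 9, 9, 14] → [3, 3, 7, 9, 9, 14, 14] → [3, 3, 7, 9, 9, 14, 14, 15]
So `out[-1]` = 15

Answer: 15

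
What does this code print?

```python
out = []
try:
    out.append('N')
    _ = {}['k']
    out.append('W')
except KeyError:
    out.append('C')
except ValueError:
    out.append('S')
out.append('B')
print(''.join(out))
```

Execution trace: 'N' (try body) → 'C' (except KeyError) → 'B' (after the try/except). Output: NCB

Answer: NCB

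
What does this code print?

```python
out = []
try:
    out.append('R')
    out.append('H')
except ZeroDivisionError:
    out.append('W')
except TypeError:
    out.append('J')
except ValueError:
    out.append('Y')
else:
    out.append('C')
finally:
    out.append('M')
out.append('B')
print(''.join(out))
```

Execution trace: 'R' (try body) → 'H' (try body, no exception) → 'C' (else) → 'M' (finally) → 'B' (after the try/except). Output: RHCMB

Answer: RHCMB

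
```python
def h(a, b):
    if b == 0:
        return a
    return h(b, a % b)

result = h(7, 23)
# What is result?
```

h(7, 23) -> h(23, 7) -> h(7, 2) -> h(2, 1) -> h(1, 0) -> 1

Answer: 1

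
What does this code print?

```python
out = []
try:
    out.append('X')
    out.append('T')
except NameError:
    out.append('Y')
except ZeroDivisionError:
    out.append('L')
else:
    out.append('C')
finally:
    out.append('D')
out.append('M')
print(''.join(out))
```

Execution trace: 'X' (try body) → 'T' (try body, no exception) → 'C' (else) → 'D' (finally) → 'M' (after the try/except). Output: XTCDM

Answer: XTCDM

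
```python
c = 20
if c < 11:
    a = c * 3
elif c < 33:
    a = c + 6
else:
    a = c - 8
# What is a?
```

Trace:
`c = 20` → c = 20
`if c < 11: ...` → c < 11 is False, c < 33 is True → a = 26
So a = 26

Answer: 26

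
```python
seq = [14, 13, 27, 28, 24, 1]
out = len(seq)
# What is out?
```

Trace:
`seq = [14, 13, 27, 28, 24, 1]` → seq = [14, 13, 27, 28, 24, 1]
`out = len(seq)` → out = 6
So out = 6

Answer: 6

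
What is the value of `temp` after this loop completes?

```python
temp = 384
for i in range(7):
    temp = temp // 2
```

Halve 7 times: 384 // 2^7 = 3
`temp` takes the values: 384 → 192 → 96 → 48 → 24 → 12 → 6 → 3

Answer: 3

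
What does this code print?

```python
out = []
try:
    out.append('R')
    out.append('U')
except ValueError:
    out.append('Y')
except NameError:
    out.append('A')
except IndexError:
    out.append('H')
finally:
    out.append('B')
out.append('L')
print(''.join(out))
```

Execution trace: 'R' (try body) → 'U' (try body, no exception) → 'B' (finally) → 'L' (after the try/except). Output: RUBL

Answer: RUBL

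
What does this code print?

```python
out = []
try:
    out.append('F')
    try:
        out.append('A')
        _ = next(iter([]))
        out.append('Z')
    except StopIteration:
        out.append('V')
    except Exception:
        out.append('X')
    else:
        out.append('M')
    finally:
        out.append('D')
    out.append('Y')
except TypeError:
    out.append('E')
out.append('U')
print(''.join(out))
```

Execution trace: 'F' (try body) → 'A' (inner try body) → 'V' (inner except StopIteration) → 'D' (inner finally) → 'Y' (try body, no exception) → 'U' (after the try/except). Output: FAVDYU

Answer: FAVDYU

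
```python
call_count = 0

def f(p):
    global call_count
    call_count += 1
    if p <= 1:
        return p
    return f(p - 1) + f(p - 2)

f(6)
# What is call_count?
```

Calls(p) = 1 + Calls(p-1) + Calls(p-2); Calls(0)=Calls(1)=1. For p=6 this gives 25.

Answer: 25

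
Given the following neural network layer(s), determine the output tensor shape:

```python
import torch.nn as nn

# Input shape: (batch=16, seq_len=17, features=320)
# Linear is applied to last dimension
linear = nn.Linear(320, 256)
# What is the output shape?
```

Input: (16, 17, 320) -> Output: (16, 17, 256)

Answer: (16, 17, 256)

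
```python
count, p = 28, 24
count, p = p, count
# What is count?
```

Trace:
`count, p = 28, 24` → count = 28; p = 24
`count, p = p, count` → count = 24; p = 28
So count = 24

Answer: 24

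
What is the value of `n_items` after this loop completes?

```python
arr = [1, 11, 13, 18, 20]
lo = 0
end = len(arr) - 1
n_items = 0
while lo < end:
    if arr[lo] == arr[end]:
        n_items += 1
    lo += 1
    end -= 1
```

Count matching pairs from ends
`n_items` takes the values: 0

Answer: 0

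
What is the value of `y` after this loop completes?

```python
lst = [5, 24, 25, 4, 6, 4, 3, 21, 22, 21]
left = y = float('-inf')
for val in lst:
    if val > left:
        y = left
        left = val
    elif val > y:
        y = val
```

Second largest (with repeats) in [5, 24, 25, 4, 6, 4, 3, 21, 22, 21]
`y` takes the values: -inf → 5 → 24

Answer: 24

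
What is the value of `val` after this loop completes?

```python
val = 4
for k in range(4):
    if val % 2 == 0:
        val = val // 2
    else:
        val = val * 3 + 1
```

Collatz-style transformation from 4
`val` takes the values: 4 → 2 → 1 → 4 → 2

Answer: 2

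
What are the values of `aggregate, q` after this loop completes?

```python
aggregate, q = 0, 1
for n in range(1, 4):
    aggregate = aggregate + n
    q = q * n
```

Sum and factorial of 1 to 3
`aggregate, q` takes the values: (0, 1) → (1, 1) → (3, 1) → (3, 2) → (6, 2) → (6, 6)

Answer: 6, 6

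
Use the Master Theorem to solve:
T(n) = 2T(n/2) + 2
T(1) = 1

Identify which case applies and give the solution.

a=2, b=2, f(n)=2. log_2(2) = 1. Since c=0 < 1, Case 1 applies: T(n) = Θ(n^log_b(a)) = O(n).

Answer: O(n) - Case 1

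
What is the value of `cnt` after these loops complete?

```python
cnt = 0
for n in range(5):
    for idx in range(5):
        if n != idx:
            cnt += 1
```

5² - 5 (exclude diagonal)
`cnt` takes the values: 0 → 1 → 2 → 3 → 4 → 5 → 6 → 7 → 8 → 9 → 10 → 11 → 12 → 13 → 14 → 15 → 16 → 17 → 18 → 19 → 20

Answer: 20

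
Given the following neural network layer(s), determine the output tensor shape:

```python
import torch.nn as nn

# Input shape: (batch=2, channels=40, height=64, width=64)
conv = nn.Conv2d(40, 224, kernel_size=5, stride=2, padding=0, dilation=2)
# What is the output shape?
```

Input: (2, 40, 64, 64) -> Output: (2, 224, 28, 28)

Answer: (2, 224, 28, 28)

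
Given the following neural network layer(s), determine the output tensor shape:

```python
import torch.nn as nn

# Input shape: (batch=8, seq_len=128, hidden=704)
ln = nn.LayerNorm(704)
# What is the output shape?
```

Input: (8, 128, 704) -> Output: (8, 128, 704)

Answer: (8, 128, 704)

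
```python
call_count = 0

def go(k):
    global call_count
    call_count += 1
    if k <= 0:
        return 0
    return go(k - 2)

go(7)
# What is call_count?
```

Linear recursion stepping by 2: 5 calls from k=7 down to ≤0.

Answer: 5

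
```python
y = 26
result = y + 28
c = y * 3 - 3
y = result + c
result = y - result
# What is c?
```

Trace:
`y = 26` → y = 26
`result = y + 28` → result = 54
`c = y * 3 - 3` → c = 75
`y = result + c` → y = 129
`result = y - result` → result = 75
So c = 75

Answer: 75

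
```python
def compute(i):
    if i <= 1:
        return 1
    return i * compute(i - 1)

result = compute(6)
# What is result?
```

compute(6) = 6 * 5 * 4 * 3 * 2 * 1 = 720

Answer: 720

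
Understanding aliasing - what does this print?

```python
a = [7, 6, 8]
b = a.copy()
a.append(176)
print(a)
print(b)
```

Key concept: list.copy() creates independent copy.
Step by step:
`a = [7, 6, 8]` → a = [7, 6, 8]
`b = a.copy()` → b = [7, 6, 8]
`a.append(176)` → a = [7, 6, 8, 176]
`print(a)` → prints [7, 6, 8, 176]
`print(b)` → prints [7, 6, 8]

Answer:
[7, 6, 8, 176]
[7, 6, 8]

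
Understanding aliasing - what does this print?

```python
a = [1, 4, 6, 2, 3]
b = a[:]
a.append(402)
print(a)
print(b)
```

Key concept: slice [:] creates copy.
Step by step:
`a = [1, 4, 6, 2, 3]` → a = [1, 4, 6, 2, 3]
`b = a[:]` → b = [1, 4, 6, 2, 3]
`a.append(402)` → a = [1, 4, 6, 2, 3, 402]
`print(a)` → prints [1, 4, 6, 2, 3, 402]
`print(b)` → prints [1, 4, 6, 2, 3]

Answer:
[1, 4, 6, 2, 3, 402]
[1, 4, 6, 2, 3]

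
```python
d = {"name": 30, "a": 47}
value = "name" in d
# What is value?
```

Trace:
`d = {"name": 30, "a": 47}` → d = {'name': 30, 'a': 47}
`value = "name" in d` → value = True
So value = True

Answer: True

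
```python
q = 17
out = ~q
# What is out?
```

Trace:
`q = 17` → q = 17
`out = ~q` → out = -18
So out = -18

Answer: -18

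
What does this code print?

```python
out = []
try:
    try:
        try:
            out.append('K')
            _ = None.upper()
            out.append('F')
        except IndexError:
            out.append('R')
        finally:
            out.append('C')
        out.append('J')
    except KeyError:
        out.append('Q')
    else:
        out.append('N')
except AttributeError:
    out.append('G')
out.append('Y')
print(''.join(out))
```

Execution trace: 'K' (inner try body) → 'C' (inner finally) → 'G' (outer except AttributeError) → 'Y' (after the try/except). Output: KCGY

Answer: KCGY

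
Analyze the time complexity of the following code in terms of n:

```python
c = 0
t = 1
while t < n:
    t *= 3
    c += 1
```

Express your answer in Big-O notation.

Each loop level contributes: log n. Multiplying the contributions gives O(log n).

Answer: O(log n)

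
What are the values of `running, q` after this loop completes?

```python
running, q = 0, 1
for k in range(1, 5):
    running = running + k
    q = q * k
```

Sum and factorial of 1 to 4
`running, q` takes the values: (0, 1) → (1, 1) → (3, 1) → (3, 2) → (6, 2) → (6, 6) → (10, 6) → (10, 24)

Answer: 10, 24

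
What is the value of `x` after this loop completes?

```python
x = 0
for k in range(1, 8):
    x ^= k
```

XOR of 1 to 7
`x` takes the values: 0 → 1 → 3 → 0 → 4 → 1 → 7 → 0

Answer: 0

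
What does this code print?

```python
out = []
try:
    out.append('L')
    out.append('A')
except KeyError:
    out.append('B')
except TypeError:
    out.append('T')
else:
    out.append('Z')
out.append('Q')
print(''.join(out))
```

Execution trace: 'L' (try body) → 'A' (try body, no exception) → 'Z' (else) → 'Q' (after the try/except). Output: LAZQ

Answer: LAZQ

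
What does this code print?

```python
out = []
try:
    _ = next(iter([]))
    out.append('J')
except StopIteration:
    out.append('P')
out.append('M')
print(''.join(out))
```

Execution trace: 'P' (except StopIteration) → 'M' (after the try/except). Output: PM

Answer: PM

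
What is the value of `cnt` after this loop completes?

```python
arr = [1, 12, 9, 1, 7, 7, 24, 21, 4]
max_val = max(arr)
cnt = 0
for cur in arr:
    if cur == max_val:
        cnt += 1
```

Count of max value 24 in [1, 12, 9, 1, 7, 7, 24, 21, 4]
`cnt` takes the values: 0 → 1

Answer: 1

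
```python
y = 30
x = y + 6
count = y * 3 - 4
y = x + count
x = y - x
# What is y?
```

Trace:
`y = 30` → y = 30
`x = y + 6` → x = 36
`count = y * 3 - 4` → count = 86
`y = x + count` → y = 122
`x = y - x` → x = 86
So y = 122

Answer: 122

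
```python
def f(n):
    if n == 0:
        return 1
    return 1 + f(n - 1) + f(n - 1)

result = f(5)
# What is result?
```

f(n) = 1 + 2·f(n-1), f(0)=1. Closed form: (1+1)·2^5 - 1 = 63.

Answer: 63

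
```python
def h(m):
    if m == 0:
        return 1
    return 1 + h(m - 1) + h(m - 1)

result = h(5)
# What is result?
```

h(m) = 1 + 2·h(m-1), h(0)=1. Closed form: (1+1)·2^5 - 1 = 63.

Answer: 63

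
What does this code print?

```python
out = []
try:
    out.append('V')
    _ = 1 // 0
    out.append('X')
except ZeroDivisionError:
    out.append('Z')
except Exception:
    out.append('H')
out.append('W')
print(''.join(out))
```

Execution trace: 'V' (try body) → 'Z' (except ZeroDivisionError) → 'W' (after the try/except). Output: VZW

Answer: VZW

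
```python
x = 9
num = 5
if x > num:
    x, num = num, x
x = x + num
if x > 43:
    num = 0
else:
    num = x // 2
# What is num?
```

Trace:
`x = 9` → x = 9
`num = 5` → num = 5
`if x > num: ...` → x > num is True → x = 5; num = 9
`x = x + num` → x = 14
`if x > 43: ...` → x > 43 is False, take else branch → num = 7
So num = 7

Answer: 7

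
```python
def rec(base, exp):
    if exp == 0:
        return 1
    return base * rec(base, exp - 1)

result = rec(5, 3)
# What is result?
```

rec(5, 3) = 5 * 5 * 5 = 125

Answer: 125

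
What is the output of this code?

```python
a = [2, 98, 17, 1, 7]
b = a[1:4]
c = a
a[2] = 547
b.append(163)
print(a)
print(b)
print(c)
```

Key concept: slice vs alias.
Step by step:
`a = [2, 98, 17, 1, 7]` → a = [2, 98, 17, 1, 7]
`b = a[1:4]` → b = [98, 17, 1]
`c = a` → c = [2, 98, 17, 1, 7] (same object as a)
`a[2] = 547` → a = [2, 98, 547, 1, 7] (same object as c); c = [2, 98, 547, 1, 7] (same object as a)
`b.append(163)` → b = [98, 17, 1, 163]
`print(a)` → prints [2, 98, 547, 1, 7]
`print(b)` → prints [98, 17, 1, 163]
`print(c)` → prints [2, 98, 547, 1, 7]

Answer:
[2, 98, 547, 1, 7]
[98, 17, 1, 163]
[2, 98, 547, 1, 7]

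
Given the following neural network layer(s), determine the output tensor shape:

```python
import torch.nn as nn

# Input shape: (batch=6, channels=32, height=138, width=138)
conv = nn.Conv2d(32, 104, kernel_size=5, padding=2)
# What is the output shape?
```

Input: (6, 32, 138, 138) -> Output: (6, 104, 138, 138)

Answer: (6, 104, 138, 138)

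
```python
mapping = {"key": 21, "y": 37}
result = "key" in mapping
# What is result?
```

Trace:
`mapping = {"key": 21, "y": 37}` → mapping = {'key': 21, 'y': 37}
`result = "key" in mapping` → result = True
So result = True

Answer: True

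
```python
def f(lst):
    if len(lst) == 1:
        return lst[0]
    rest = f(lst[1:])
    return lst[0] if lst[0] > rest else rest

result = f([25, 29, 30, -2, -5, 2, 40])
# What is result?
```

Recursive max over [25, 29, 30, -2, -5, 2, 40] = 40

Answer: 40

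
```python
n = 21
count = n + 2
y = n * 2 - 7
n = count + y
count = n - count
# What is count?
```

Trace:
`n = 21` → n = 21
`count = n + 2` → count = 23
`y = n * 2 - 7` → y = 35
`n = count + y` → n = 58
`count = n - count` → count = 35
So count = 35

Answer: 35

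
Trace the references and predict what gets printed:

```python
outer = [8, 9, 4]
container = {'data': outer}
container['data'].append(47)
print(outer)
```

Key concept: dict holds reference to list.
Step by step:
`outer = [8, 9, 4]` → outer = [8, 9, 4]
`container = {'data': outer}` → container = {'data': [8, 9, 4]}
`container['data'].append(47)` → outer = [8, 9, 4, 47]; container = {'data': [8, 9, 4, 47]}
`print(outer)` → prints [8, 9, 4, 47]

Answer: [8, 9, 4, 47]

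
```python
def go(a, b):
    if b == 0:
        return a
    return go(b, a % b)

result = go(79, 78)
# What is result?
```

go(79, 78) -> go(78, 1) -> go(1, 0) -> 1

Answer: 1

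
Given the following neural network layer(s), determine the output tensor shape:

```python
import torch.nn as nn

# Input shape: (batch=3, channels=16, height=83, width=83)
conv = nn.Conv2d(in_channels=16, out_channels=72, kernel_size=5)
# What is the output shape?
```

Input: (3, 16, 83, 83) -> Output: (3, 72, 79, 79)

Answer: (3, 72, 79, 79)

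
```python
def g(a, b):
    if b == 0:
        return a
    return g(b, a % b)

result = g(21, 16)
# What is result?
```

g(21, 16) -> g(16, 5) -> g(5, 1) -> g(1, 0) -> 1

Answer: 1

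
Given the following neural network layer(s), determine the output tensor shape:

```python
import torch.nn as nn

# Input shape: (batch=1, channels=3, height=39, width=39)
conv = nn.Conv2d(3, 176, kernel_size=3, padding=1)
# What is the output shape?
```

Input: (1, 3, 39, 39) -> Output: (1, 176, 39, 39)

Answer: (1, 176, 39, 39)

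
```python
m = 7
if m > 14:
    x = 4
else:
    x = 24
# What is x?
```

Trace:
`m = 7` → m = 7
`if m > 14: ...` → m > 14 is False, take else branch → x = 24
So x = 24

Answer: 24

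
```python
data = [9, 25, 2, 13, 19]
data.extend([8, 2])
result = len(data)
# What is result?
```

Trace:
`data = [9, 25, 2, 13, 19]` → data = [9, 25, 2, 13, 19]
`data.extend([8, 2])` → data = [9, 25, 2, 13, 19, 8, 2]
`result = len(data)` → result = 7
So result = 7

Answer: 7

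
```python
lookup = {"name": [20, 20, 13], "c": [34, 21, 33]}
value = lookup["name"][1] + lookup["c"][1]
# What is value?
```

Trace:
`lookup = {"name": [20, 20, 13], "c": [34, 21, 33]}` → lookup = {'name': [20, 20, 13], 'c': [34, 21, 33]}
`value = lookup["name"][1] + lookup["c"][1]` → value = 41
So value = 41

Answer: 41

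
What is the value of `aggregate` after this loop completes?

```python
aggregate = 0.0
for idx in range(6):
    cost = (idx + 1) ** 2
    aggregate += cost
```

Sum of squared losses 1² + 2² + ... + 6²
`aggregate` takes the values: 0.0 → 1.0 → 5.0 → 14.0 → 30.0 → 55.0 → 91.0

Answer: 91.0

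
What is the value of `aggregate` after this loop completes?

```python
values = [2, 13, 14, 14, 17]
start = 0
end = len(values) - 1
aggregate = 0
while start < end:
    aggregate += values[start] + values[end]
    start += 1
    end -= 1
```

Sum of pairs from ends
`aggregate` takes the values: 0 → 19 → 46

Answer: 46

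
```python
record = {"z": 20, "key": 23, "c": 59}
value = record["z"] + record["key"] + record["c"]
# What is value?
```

Trace:
`record = {"z": 20, "key": 23, "c": 59}` → record = {'z': 20, 'key': 23, 'c': 59}
`value = record["z"] + record["key"] + record["c"]` → value = 102
So value = 102

Answer: 102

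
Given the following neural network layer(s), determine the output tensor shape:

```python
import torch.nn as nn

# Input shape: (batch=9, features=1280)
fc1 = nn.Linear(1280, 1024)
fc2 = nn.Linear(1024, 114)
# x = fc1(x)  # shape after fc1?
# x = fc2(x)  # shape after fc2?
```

Input: (9, 1280) -> after fc1: (9, 1024) -> Output: (9, 114)

Answer: (9, 114)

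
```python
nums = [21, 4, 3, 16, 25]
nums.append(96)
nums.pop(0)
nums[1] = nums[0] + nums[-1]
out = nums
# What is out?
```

Trace:
`nums = [21, 4, 3, 16, 25]` → nums = [21, 4, 3, 16, 25]
`nums.append(96)` → nums = [21, 4, 3, 16, 25, 96]
`nums.pop(0)` → nums = [4, 3, 16, 25, 96]
`nums[1] = nums[0] + nums[-1]` → nums = [4, 100, 16, 25, 96]
`out = nums` → out = [4, 100, 16, 25, 96]
So out = [4, 100, 16, 25, 96]

Answer: [4, 100, 16, 25, 96]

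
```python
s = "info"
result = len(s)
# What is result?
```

Trace:
`s = "info"` → s = 'info'
`result = len(s)` → result = 4
So result = 4

Answer: 4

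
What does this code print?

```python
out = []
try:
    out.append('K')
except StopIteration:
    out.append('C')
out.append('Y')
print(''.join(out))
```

Execution trace: 'K' (try body, no exception) → 'Y' (after the try/except). Output: KY

Answer: KY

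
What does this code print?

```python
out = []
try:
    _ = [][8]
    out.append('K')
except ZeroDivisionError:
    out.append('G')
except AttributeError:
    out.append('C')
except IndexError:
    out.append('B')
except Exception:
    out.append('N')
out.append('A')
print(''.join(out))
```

Execution trace: 'B' (except IndexError) → 'A' (after the try/except). Output: BA

Answer: BA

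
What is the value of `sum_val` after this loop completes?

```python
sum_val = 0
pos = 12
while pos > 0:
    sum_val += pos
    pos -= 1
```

Sum 12 down to 1
`sum_val` takes the values: 0 → 12 → 23 → 33 → 42 → 50 → 57 → 63 → 68 → 72 → 75 → 77 → 78

Answer: 78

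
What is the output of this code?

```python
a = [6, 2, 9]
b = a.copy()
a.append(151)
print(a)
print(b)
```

Key concept: list.copy() creates independent copy.
Step by step:
`a = [6, 2, 9]` → a = [6, 2, 9]
`b = a.copy()` → b = [6, 2, 9]
`a.append(151)` → a = [6, 2, 9, 151]
`print(a)` → prints [6, 2, 9, 151]
`print(b)` → prints [6, 2, 9]

Answer:
[6, 2, 9, 151]
[6, 2, 9]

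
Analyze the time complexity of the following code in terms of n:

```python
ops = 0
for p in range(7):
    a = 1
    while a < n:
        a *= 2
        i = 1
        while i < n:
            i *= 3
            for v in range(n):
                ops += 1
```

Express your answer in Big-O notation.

Each loop level contributes: 1 × log n × log n × n. Multiplying the contributions gives O(n log² n).

Answer: O(n log² n)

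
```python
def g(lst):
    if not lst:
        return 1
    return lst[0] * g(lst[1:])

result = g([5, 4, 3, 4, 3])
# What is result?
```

Product over [5, 4, 3, 4, 3] = 5 * 4 * 3 * 4 * 3 = 720

Answer: 720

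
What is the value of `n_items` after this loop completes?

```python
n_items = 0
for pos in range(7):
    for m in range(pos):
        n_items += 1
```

Triangle number: 0+1+2+...+6
`n_items` takes the values: 0 → 1 → 2 → 3 → 4 → 5 → 6 → 7 → 8 → 9 → 10 → 11 → 12 → 13 → 14 → 15 → 16 → 17 → 18 → 19 → 20 → 21

Answer: 21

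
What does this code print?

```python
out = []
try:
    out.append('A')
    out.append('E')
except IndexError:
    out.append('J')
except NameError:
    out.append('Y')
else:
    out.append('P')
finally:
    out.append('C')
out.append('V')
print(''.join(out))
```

Execution trace: 'A' (try body) → 'E' (try body, no exception) → 'P' (else) → 'C' (finally) → 'V' (after the try/except). Output: AEPCV

Answer: AEPCV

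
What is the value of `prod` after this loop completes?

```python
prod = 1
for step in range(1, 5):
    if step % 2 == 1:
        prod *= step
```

Product of odd numbers 1 to 4
`prod` takes the values: 1 → 3

Answer: 3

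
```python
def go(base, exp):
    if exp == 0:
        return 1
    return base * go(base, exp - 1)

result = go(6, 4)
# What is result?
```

go(6, 4) = 6 * 6 * 6 * 6 = 1296

Answer: 1296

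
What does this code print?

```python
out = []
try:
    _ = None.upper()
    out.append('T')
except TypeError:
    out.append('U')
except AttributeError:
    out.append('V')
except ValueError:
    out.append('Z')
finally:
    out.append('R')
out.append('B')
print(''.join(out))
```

Execution trace: 'V' (except AttributeError) → 'R' (finally) → 'B' (after the try/except). Output: VRB

Answer: VRB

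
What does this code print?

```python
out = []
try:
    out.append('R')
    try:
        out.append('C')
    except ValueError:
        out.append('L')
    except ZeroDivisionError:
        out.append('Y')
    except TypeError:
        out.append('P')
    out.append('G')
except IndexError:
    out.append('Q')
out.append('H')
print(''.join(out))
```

Execution trace: 'R' (try body) → 'C' (inner try body, no exception) → 'G' (try body, no exception) → 'H' (after the try/except). Output: RCGH

Answer: RCGH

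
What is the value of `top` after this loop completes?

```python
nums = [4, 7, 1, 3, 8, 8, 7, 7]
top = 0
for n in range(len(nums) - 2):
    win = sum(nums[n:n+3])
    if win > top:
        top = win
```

Max sum of 3-element window in [4, 7, 1, 3, 8, 8, 7, 7]
`top` takes the values: 0 → 12 → 19 → 23

Answer: 23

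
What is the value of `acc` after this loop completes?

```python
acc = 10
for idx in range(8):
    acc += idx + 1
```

Start at 10, add 1 to 8 = 46
`acc` takes the values: 10 → 11 → 13 → 16 → 20 → 25 → 31 → 38 → 46

Answer: 46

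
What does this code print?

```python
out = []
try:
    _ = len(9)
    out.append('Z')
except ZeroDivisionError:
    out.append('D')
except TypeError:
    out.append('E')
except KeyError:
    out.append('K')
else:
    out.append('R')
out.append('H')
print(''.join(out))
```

Execution trace: 'E' (except TypeError) → 'H' (after the try/except). Output: EH

Answer: EH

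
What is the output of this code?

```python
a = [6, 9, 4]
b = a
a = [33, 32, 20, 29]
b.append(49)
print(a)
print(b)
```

Key concept: rebinding vs mutation: a is rebound to a new list, b still points at the original.
Step by step:
`a = [6, 9, 4]` → a = [6, 9, 4]
`b = a` → b = [6, 9, 4] (same object as a)
`a = [33, 32, 20, 29]` → a = [33, 32, 20, 29]
`b.append(49)` → b = [6, 9, 4, 49]
`print(a)` → prints [33, 32, 20, 29]
`print(b)` → prints [6, 9, 4, 49]

Answer:
[33, 32, 20, 29]
[6, 9, 4, 49]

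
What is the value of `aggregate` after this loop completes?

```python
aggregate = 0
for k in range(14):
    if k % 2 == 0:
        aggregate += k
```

Sum of even numbers 0 to 13
`aggregate` takes the values: 0 → 2 → 6 → 12 → 20 → 30 → 42

Answer: 42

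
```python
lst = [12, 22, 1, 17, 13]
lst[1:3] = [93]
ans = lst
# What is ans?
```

Trace:
`lst = [12, 22, 1, 17, 13]` → lst = [12, 22, 1, 17, 13]
`lst[1:3] = [93]` → lst = [12, 93, 17, 13]
`ans = lst` → ans = [12, 93, 17, 13]
So ans = [12, 93, 17, 13]

Answer: [12, 93, 17, 13]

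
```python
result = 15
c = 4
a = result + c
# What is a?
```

Trace:
`result = 15` → result = 15
`c = 4` → c = 4
`a = result + c` → a = 19
So a = 19

Answer: 19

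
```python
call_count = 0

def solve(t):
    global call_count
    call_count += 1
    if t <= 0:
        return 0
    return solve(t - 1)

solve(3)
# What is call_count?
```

Linear recursion stepping by 1: 4 calls from t=3 down to ≤0.

Answer: 4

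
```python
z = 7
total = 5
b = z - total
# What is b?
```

Trace:
`z = 7` → z = 7
`total = 5` → total = 5
`b = z - total` → b = 2
So b = 2

Answer: 2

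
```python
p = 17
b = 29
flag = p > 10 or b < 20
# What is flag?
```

Trace:
`p = 17` → p = 17
`b = 29` → b = 29
`flag = p > 10 or b < 20` → flag = True
So flag = True

Answer: True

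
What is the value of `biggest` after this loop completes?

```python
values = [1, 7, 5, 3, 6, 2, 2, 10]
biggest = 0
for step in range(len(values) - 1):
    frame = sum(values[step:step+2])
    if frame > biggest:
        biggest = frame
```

Max sum of 2-element window in [1, 7, 5, 3, 6, 2, 2, 10]
`biggest` takes the values: 0 → 8 → 12

Answer: 12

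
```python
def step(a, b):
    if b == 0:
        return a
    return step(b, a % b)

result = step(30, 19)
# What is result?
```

step(30, 19) -> step(19, 11) -> step(11, 8) -> step(8, 3) -> step(3, 2) -> step(2, 1) -> step(1, 0) -> 1

Answer: 1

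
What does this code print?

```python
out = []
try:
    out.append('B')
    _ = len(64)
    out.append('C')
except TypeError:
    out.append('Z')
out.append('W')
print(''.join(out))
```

Execution trace: 'B' (try body) → 'Z' (except TypeError) → 'W' (after the try/except). Output: BZW

Answer: BZW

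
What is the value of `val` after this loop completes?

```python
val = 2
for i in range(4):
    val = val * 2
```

Multiply by 2, 4 times: 2 * 2^4 = 32
`val` takes the values: 2 → 4 → 8 → 16 → 32

Answer: 32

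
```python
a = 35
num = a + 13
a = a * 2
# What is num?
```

Trace:
`a = 35` → a = 35
`num = a + 13` → num = 48
`a = a * 2` → a = 70
So num = 48

Answer: 48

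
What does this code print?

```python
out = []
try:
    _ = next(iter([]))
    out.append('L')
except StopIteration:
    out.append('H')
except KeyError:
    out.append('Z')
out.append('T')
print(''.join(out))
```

Execution trace: 'H' (except StopIteration) → 'T' (after the try/except). Output: HT

Answer: HT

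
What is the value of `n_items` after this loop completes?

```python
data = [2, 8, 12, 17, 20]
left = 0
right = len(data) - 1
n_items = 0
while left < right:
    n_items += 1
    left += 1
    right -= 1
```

Iterations until pointers meet (list length 5)
`n_items` takes the values: 0 → 1 → 2

Answer: 2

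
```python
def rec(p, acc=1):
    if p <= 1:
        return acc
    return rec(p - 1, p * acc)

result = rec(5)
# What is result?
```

Accumulator trace (n, acc): (5, 1) -> (4, 5) -> (3, 20) -> (2, 60) -> (1, 120) -> return 120

Answer: 120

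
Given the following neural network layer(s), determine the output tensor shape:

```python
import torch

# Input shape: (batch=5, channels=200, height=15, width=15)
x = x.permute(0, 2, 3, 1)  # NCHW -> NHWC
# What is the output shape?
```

Input: (5, 200, 15, 15) -> Output: (5, 15, 15, 200)

Answer: (5, 15, 15, 200)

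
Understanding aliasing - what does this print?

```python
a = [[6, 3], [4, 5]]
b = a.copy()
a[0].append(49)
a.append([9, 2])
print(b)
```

Key concept: shallow copy with nested lists.
Step by step:
`a = [[6, 3], [4, 5]]` → a = [[6, 3], [4, 5]]
`b = a.copy()` → b = [[6, 3], [4, 5]]
`a[0].append(49)` → a = [[6, 3, 49], [4, 5]]; b = [[6, 3, 49], [4, 5]]
`a.append([9, 2])` → a = [[6, 3, 49], [4, 5], [9, 2]]
`print(b)` → prints [[6, 3, 49], [4, 5]]

Answer: [[6, 3, 49], [4, 5]]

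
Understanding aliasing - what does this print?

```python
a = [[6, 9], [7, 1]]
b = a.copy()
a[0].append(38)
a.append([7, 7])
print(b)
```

Key concept: shallow copy with nested lists.
Step by step:
`a = [[6, 9], [7, 1]]` → a = [[6, 9], [7, 1]]
`b = a.copy()` → b = [[6, 9], [7, 1]]
`a[0].append(38)` → a = [[6, 9, 38], [7, 1]]; b = [[6, 9, 38], [7, 1]]
`a.append([7, 7])` → a = [[6, 9, 38], [7, 1], [7, 7]]
`print(b)` → prints [[6, 9, 38], [7, 1]]

Answer: [[6, 9, 38], [7, 1]]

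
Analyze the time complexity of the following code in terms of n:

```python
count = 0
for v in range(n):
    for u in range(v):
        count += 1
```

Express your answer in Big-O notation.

Each loop level contributes: n × n. Multiplying the contributions gives O(n^2).

Answer: O(n^2)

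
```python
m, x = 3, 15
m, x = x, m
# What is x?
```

Trace:
`m, x = 3, 15` → m = 3; x = 15
`m, x = x, m` → m = 15; x = 3
So x = 3

Answer: 3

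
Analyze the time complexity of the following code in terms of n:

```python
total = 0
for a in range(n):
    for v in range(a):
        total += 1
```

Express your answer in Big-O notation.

Each loop level contributes: n × n. Multiplying the contributions gives O(n^2).

Answer: O(n^2)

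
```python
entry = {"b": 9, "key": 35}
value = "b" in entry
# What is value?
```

Trace:
`entry = {"b": 9, "key": 35}` → entry = {'b': 9, 'key': 35}
`value = "b" in entry` → value = True
So value = True

Answer: True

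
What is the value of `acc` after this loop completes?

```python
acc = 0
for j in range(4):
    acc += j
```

Sum of 0 to 3 = 6
`acc` takes the values: 0 → 1 → 3 → 6

Answer: 6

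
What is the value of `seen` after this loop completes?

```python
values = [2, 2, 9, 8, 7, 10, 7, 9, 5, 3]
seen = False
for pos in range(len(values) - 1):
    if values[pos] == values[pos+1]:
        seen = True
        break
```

Check consecutive duplicates in [2, 2, 9, 8, 7, 10, 7, 9, 5, 3]
`seen` takes the values: False → True

Answer: True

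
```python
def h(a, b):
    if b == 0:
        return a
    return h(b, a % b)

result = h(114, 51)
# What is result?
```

h(114, 51) -> h(51, 12) -> h(12, 3) -> h(3, 0) -> 3

Answer: 3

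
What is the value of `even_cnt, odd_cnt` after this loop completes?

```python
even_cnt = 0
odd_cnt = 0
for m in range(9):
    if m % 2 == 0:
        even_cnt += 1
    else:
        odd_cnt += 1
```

Count evens and odds in range(9)
`even_cnt, odd_cnt` takes the values: (0, 0) → (1, 0) → (1, 1) → (2, 1) → (2, 2) → (3, 2) → (3, 3) → (4, 3) → (4, 4) → (5, 4)

Answer: 5, 4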